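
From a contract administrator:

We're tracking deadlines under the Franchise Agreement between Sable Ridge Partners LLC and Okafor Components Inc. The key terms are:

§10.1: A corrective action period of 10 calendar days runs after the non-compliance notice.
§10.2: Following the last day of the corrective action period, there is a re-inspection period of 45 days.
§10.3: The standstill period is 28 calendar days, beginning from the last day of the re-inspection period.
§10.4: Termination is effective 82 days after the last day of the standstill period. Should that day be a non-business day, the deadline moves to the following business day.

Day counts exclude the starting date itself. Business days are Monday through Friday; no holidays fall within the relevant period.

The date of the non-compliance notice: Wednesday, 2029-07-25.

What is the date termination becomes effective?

The last day of the corrective action period: 2029-07-25 + 10 days = 2029-08-04.
The last day of the re-inspection period: 2029-08-04 + 45 days = 2029-09-18.
The last day of the standstill period: 28 calendar days after 2029-09-18 is 2029-10-16.
The date termination becomes effective: 2029-10-16 + 82 days = 2030-01-06. That falls on a Sunday, so it rolls to the next business day, Monday, 2030-01-07.

2030-01-07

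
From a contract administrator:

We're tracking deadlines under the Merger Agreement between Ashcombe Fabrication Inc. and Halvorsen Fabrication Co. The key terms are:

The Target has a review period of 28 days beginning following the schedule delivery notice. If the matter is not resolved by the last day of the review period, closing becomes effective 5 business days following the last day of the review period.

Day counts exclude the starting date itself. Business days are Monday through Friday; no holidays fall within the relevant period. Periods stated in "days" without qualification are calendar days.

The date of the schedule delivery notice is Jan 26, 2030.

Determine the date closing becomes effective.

Adding 28 calendar days to Jan 26, 2030 gives Feb 23, 2030, which is the last day of the review period.
The date closing becomes effective: 5 business days after Saturday, Feb 23, 2030, skipping weekends — Feb 25, Feb 26, Feb 27, Feb 28, Mar 1 — lands on Friday, Mar 1, 2030.

Mar 1, 2030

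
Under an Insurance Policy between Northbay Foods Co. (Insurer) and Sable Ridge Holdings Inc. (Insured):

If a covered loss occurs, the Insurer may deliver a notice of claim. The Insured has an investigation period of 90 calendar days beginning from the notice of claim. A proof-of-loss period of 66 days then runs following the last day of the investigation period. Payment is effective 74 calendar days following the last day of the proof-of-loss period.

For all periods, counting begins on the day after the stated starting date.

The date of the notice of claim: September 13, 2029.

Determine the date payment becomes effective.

May 1, 2030

The last day of the investigation period: September 13, 2029 + 90 days = December 12, 2029.
The last day of the proof-of-loss period: 66 calendar days after December 12, 2029 is February 16, 2030.
The date payment becomes effective: February 16, 2030 + 74 days = May 1, 2030.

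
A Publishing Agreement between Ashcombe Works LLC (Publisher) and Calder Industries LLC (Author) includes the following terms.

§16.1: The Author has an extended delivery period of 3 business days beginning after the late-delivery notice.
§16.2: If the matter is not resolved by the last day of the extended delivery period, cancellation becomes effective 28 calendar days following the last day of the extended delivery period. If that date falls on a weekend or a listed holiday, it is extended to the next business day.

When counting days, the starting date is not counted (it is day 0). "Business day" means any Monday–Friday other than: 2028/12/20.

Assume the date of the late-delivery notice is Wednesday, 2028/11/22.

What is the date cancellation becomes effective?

2028/12/25

From Wednesday, 2028/11/22, 3 business days (Nov 23, Nov 24, Nov 27, skipping weekends) brings us to Monday, 2028/11/27, which is the last day of the extended delivery period.
The date cancellation becomes effective: 28 calendar days after 2028/11/27 is 2028/12/25. 2028/12/25 is a Monday and is not a listed holiday, so no roll-forward applies.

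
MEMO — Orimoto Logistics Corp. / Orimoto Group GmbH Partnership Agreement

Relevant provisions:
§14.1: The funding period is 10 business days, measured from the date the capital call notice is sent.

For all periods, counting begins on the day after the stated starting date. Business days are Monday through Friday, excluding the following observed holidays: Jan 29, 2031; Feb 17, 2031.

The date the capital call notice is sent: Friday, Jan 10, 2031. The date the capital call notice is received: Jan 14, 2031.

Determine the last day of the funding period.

Jan 24, 2031

The last day of the funding period: counting 10 business days from Friday, Jan 10, 2031 (Jan 13, Jan 14, Jan 15, Jan 16, Jan 17, Jan 20, Jan 21, Jan 22, Jan 23, Jan 24, skipping weekends) reaches Friday, Jan 24, 2031.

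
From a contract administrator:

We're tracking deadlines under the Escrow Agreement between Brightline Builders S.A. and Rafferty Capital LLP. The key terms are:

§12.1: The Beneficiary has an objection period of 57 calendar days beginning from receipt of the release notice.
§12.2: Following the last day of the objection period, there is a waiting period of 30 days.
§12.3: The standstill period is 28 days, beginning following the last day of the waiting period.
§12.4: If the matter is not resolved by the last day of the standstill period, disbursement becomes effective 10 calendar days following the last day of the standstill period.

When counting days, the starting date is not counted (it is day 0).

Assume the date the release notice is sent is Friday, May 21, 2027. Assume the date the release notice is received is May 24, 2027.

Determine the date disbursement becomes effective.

September 26, 2027

The last day of the objection period: 57 calendar days after May 24, 2027 is July 20, 2027.
Adding 30 calendar days to July 20, 2027 gives August 19, 2027, which is the last day of the waiting period.
Adding 28 calendar days to August 19, 2027 gives September 16, 2027, which is the last day of the standstill period.
The date disbursement becomes effective: 10 calendar days after September 16, 2027 is September 26, 2027.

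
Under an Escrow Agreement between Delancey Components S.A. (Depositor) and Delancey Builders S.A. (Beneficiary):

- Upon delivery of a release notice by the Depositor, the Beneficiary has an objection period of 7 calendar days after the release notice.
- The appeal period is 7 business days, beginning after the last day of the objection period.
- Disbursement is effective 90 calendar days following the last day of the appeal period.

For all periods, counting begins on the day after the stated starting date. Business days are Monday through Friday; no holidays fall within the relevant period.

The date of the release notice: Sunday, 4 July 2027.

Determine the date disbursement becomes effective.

The last day of the objection period: 4 July 2027 + 7 days = 11 July 2027.
The last day of the appeal period: 7 business days after Sunday, 11 July 2027, skipping weekends — Jul 12, Jul 13, Jul 14, Jul 15, Jul 16, Jul 19, Jul 20 — lands on Tuesday, 20 July 2027.
Adding 90 calendar days to 20 July 2027 gives 18 October 2027, which is the date disbursement becomes effective.

18 October 2027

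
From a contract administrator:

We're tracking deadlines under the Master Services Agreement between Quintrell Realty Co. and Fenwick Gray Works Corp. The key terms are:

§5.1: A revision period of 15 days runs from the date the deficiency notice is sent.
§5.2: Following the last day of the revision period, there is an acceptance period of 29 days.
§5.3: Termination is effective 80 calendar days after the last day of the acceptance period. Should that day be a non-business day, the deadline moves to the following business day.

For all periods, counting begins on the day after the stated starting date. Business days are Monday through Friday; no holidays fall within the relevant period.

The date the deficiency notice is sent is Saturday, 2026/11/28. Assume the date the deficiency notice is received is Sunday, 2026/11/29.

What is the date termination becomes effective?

2027/04/01

The last day of the revision period: 15 calendar days after 2026/11/28 is 2026/12/13.
The last day of the acceptance period: 29 calendar days after 2026/12/13 is 2027/01/11.
Adding 80 calendar days to 2027/01/11 gives 2027/04/01, which is the date termination becomes effective. 2027/04/01 is a Thursday, so no roll-forward applies.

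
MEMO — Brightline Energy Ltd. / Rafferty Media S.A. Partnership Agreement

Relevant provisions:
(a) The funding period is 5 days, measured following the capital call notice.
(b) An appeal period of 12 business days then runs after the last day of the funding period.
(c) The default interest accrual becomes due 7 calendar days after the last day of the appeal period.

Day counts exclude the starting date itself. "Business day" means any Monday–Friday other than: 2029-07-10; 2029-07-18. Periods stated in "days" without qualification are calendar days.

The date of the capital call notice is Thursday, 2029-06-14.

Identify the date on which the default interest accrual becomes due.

2029-07-12

Adding 5 calendar days to 2029-06-14 gives 2029-06-19, which is the last day of the funding period.
The last day of the appeal period: counting 12 business days from Tuesday, 2029-06-19 (Jun 20, Jun 21, Jun 22, Jun 25, …, Jul 3, Jul 4, Jul 5, skipping weekends) reaches Thursday, 2029-07-05.
Adding 7 calendar days to 2029-07-05 gives 2029-07-12, which is the date on which the default interest accrual becomes due.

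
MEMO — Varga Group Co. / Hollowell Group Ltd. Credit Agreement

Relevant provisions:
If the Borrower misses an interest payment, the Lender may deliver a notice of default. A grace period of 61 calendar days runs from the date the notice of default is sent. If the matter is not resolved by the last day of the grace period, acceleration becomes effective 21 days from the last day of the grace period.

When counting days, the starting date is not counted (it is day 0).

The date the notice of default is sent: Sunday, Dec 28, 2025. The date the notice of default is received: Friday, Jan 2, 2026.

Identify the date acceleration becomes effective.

The last day of the grace period: Dec 28, 2025 + 61 days = Feb 27, 2026.
The date acceleration becomes effective: 21 calendar days after Feb 27, 2026 is Mar 20, 2026.

Mar 20, 2026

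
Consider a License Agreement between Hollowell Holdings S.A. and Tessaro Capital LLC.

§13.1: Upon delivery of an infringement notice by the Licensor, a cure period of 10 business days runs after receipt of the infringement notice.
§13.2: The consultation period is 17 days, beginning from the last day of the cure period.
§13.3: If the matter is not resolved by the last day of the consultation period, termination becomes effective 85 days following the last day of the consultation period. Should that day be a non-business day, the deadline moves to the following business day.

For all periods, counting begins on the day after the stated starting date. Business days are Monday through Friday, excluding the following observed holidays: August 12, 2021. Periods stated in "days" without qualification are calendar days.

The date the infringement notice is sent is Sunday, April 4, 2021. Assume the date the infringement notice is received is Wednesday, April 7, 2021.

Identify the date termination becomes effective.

August 2, 2021

The last day of the cure period: counting 10 business days from Wednesday, April 7, 2021 (Apr 8, Apr 9, Apr 12, Apr 13, Apr 14, Apr 15, Apr 16, Apr 19, Apr 20, Apr 21, skipping weekends) reaches Wednesday, April 21, 2021.
The last day of the consultation period: 17 calendar days after April 21, 2021 is May 8, 2021.
The date termination becomes effective: May 8, 2021 + 85 days = August 1, 2021. That falls on a Sunday, so it rolls to the next business day, Monday, August 2, 2021.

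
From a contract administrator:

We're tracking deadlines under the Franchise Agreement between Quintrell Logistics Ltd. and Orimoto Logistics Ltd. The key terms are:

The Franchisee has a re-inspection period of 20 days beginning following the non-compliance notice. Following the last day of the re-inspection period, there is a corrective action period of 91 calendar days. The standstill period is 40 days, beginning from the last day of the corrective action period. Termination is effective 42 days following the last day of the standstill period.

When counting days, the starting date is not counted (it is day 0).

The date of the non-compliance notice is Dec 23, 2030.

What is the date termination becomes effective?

Jul 4, 2031

The last day of the re-inspection period: 20 calendar days after Dec 23, 2030 is Jan 12, 2031.
Adding 91 calendar days to Jan 12, 2031 gives Apr 13, 2031, which is the last day of the corrective action period.
The last day of the standstill period: Apr 13, 2031 + 40 days = May 23, 2031.
Adding 42 calendar days to May 23, 2031 gives Jul 4, 2031, which is the date termination becomes effective.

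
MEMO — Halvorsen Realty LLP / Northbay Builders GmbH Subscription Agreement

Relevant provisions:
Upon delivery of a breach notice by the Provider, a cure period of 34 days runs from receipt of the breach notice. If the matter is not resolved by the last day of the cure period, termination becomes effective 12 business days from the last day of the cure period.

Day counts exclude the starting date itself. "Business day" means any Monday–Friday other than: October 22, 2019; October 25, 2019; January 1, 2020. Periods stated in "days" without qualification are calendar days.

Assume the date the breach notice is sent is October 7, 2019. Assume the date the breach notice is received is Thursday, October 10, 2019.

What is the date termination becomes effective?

Adding 34 calendar days to October 10, 2019 gives November 13, 2019, which is the last day of the cure period.
The date termination becomes effective: 12 business days after Wednesday, November 13, 2019, skipping weekends — Nov 14, Nov 15, Nov 18, Nov 19, …, Nov 27, Nov 28, Nov 29 — lands on Friday, November 29, 2019.

November 29, 2019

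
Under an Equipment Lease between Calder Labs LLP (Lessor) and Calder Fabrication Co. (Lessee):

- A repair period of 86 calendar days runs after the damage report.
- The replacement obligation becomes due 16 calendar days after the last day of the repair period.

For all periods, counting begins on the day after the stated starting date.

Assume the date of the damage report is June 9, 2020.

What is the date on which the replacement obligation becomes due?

Adding 86 calendar days to June 9, 2020 gives September 3, 2020, which is the last day of the repair period.
Adding 16 calendar days to September 3, 2020 gives September 19, 2020, which is the date on which the replacement obligation becomes due.

September 19, 2020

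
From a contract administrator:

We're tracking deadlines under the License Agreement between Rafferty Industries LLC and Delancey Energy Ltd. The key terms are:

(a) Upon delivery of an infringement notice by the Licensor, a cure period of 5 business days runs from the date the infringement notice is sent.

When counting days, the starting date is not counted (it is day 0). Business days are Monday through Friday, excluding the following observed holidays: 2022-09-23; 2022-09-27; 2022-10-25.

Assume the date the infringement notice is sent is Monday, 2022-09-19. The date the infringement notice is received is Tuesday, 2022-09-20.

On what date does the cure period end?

The last day of the cure period: 5 business days after Monday, 2022-09-19, skipping weekends and the listed holidays on Sep 23, Sep 27 — Sep 20, Sep 21, Sep 22, Sep 26, Sep 28 — lands on Wednesday, 2022-09-28.

2022-09-28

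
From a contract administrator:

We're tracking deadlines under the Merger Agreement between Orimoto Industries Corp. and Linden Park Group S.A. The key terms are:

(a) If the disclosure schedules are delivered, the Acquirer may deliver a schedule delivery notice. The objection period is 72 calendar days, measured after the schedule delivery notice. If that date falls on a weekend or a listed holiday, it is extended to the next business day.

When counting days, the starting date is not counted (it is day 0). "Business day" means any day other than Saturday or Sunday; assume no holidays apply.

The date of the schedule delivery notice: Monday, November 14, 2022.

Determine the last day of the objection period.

January 25, 2023

The last day of the objection period: November 14, 2022 + 72 days = January 25, 2023. January 25, 2023 is a Wednesday, so no roll-forward applies.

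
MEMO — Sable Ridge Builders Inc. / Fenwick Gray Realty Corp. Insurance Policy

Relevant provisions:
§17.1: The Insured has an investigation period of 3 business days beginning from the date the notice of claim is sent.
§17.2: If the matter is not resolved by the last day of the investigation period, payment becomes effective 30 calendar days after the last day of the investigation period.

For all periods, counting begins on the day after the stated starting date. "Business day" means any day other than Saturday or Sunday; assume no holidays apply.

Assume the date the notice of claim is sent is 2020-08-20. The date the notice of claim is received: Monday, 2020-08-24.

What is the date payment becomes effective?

The last day of the investigation period: counting 3 business days from Thursday, 2020-08-20 (Aug 21, Aug 24, Aug 25, skipping weekends) reaches Tuesday, 2020-08-25.
The date payment becomes effective: 2020-08-25 + 30 days = 2020-09-24.

2020-09-24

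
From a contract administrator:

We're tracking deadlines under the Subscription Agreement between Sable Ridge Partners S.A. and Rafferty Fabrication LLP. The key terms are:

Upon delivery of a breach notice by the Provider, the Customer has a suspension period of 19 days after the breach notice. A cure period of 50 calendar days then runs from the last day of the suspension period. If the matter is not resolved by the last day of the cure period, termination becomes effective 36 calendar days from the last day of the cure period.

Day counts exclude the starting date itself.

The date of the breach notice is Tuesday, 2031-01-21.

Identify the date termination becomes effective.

2031-05-06

The last day of the suspension period: 2031-01-21 + 19 days = 2031-02-09.
The last day of the cure period: 50 calendar days after 2031-02-09 is 2031-03-31.
The date termination becomes effective: 36 calendar days after 2031-03-31 is 2031-05-06.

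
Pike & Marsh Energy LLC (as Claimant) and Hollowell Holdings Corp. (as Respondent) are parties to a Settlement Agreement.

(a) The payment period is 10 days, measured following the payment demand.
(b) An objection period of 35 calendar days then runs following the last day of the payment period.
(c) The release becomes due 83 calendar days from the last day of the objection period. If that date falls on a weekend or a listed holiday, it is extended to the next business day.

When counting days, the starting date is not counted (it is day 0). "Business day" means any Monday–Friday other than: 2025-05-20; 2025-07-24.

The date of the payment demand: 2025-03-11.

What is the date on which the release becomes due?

2025-07-17

The last day of the payment period: 10 calendar days after 2025-03-11 is 2025-03-21.
Adding 35 calendar days to 2025-03-21 gives 2025-04-25, which is the last day of the objection period.
The date on which the release becomes due: 83 calendar days after 2025-04-25 is 2025-07-17. 2025-07-17 is a Thursday and is not a listed holiday, so no roll-forward applies.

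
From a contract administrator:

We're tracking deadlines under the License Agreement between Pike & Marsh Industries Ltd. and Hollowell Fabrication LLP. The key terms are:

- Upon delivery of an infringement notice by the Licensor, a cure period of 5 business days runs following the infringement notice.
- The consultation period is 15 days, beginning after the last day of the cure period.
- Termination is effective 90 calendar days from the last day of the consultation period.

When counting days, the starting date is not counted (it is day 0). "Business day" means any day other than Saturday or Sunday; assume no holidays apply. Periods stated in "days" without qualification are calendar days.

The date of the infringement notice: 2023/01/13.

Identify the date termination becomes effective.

2023/05/05

The last day of the cure period: 5 business days after Friday, 2023/01/13, skipping weekends — Jan 16, Jan 17, Jan 18, Jan 19, Jan 20 — lands on Friday, 2023/01/20.
The last day of the consultation period: 2023/01/20 + 15 days = 2023/02/04.
The date termination becomes effective: 90 calendar days after 2023/02/04 is 2023/05/05.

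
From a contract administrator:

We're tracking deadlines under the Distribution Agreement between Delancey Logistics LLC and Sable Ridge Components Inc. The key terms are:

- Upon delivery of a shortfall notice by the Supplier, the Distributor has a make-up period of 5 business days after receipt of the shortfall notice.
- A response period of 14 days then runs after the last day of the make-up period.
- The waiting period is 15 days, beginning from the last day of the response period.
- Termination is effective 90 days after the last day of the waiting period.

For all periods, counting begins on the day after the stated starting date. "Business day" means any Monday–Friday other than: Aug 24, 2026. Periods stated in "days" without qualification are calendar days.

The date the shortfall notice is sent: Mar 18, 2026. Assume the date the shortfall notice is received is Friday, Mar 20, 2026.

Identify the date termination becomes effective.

Jul 24, 2026

The last day of the make-up period: counting 5 business days from Friday, Mar 20, 2026 (Mar 23, Mar 24, Mar 25, Mar 26, Mar 27, skipping weekends) reaches Friday, Mar 27, 2026.
The last day of the response period: 14 calendar days after Mar 27, 2026 is Apr 10, 2026.
Adding 15 calendar days to Apr 10, 2026 gives Apr 25, 2026, which is the last day of the waiting period.
The date termination becomes effective: 90 calendar days after Apr 25, 2026 is Jul 24, 2026.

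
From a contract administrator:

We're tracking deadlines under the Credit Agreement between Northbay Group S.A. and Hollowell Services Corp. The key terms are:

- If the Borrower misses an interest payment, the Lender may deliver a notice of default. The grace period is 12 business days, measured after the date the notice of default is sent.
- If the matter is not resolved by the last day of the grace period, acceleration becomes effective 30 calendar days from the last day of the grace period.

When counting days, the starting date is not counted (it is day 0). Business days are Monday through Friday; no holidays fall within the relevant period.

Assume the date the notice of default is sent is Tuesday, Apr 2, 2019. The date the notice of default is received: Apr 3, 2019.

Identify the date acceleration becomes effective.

From Tuesday, Apr 2, 2019, 12 business days (Apr 3, Apr 4, Apr 5, Apr 8, …, Apr 16, Apr 17, Apr 18, skipping weekends) brings us to Thursday, Apr 18, 2019, which is the last day of the grace period.
The date acceleration becomes effective: Apr 18, 2019 + 30 days = May 18, 2019.

May 18, 2019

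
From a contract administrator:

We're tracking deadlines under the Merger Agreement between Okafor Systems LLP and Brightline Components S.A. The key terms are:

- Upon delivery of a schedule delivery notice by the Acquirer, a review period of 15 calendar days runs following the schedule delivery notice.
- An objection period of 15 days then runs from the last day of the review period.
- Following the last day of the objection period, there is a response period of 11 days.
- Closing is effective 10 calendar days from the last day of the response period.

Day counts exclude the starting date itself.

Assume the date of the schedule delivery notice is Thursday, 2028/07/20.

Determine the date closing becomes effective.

2028/09/09

The last day of the review period: 2028/07/20 + 15 days = 2028/08/04.
The last day of the objection period: 15 calendar days after 2028/08/04 is 2028/08/19.
The last day of the response period: 11 calendar days after 2028/08/19 is 2028/08/30.
The date closing becomes effective: 10 calendar days after 2028/08/30 is 2028/09/09.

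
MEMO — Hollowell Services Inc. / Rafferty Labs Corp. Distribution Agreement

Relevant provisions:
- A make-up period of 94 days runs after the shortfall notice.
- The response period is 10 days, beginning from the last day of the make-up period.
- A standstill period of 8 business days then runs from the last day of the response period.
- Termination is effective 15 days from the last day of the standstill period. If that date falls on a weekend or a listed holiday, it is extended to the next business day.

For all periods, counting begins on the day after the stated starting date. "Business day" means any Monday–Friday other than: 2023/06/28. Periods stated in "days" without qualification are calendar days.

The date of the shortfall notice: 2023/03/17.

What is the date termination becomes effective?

The last day of the make-up period: 94 calendar days after 2023/03/17 is 2023/06/19.
The last day of the response period: 10 calendar days after 2023/06/19 is 2023/06/29.
The last day of the standstill period: 8 business days after Thursday, 2023/06/29, skipping weekends — Jun 30, Jul 3, Jul 4, Jul 5, Jul 6, Jul 7, Jul 10, Jul 11 — lands on Tuesday, 2023/07/11.
The date termination becomes effective: 2023/07/11 + 15 days = 2023/07/26. 2023/07/26 is a Wednesday and is not a listed holiday, so no roll-forward applies.

2023/07/26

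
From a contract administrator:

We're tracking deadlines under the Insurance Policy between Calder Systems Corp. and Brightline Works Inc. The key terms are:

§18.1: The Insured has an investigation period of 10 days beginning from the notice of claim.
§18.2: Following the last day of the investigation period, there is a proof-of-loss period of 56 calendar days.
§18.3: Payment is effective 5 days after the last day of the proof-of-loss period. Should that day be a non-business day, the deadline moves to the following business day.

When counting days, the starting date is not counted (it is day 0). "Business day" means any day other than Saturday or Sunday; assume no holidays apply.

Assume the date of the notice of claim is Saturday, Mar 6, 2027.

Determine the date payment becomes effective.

May 17, 2027

Adding 10 calendar days to Mar 6, 2027 gives Mar 16, 2027, which is the last day of the investigation period.
The last day of the proof-of-loss period: Mar 16, 2027 + 56 days = May 11, 2027.
The date payment becomes effective: 5 calendar days after May 11, 2027 is May 16, 2027. That falls on a Sunday, so it rolls to the next business day, Monday, May 17, 2027.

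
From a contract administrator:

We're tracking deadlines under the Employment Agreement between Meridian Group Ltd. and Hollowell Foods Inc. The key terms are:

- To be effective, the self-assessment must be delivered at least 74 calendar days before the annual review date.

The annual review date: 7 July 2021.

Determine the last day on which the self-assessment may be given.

24 April 2021

7 July 2021 minus 74 days is 24 April 2021.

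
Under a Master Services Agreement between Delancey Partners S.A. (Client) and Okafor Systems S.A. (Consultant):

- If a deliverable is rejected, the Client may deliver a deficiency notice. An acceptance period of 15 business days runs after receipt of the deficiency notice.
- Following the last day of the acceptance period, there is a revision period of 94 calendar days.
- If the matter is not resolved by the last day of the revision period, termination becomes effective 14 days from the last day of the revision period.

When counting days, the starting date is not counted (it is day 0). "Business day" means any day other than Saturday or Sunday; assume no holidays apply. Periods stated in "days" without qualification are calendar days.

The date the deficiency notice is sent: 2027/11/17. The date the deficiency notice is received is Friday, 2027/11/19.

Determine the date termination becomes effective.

2028/03/27

The last day of the acceptance period: 15 business days after Friday, 2027/11/19, skipping weekends — Nov 22, Nov 23, Nov 24, Nov 25, …, Dec 8, Dec 9, Dec 10 — lands on Friday, 2027/12/10.
The last day of the revision period: 2027/12/10 + 94 days = 2028/03/13.
The date termination becomes effective: 2028/03/13 + 14 days = 2028/03/27.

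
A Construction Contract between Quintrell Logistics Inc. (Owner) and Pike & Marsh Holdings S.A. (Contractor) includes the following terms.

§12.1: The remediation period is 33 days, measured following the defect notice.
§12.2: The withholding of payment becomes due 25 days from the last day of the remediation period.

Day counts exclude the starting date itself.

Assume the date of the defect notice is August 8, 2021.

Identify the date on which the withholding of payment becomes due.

The last day of the remediation period: August 8, 2021 + 33 days = September 10, 2021.
The date on which the withholding of payment becomes due: September 10, 2021 + 25 days = October 5, 2021.

October 5, 2021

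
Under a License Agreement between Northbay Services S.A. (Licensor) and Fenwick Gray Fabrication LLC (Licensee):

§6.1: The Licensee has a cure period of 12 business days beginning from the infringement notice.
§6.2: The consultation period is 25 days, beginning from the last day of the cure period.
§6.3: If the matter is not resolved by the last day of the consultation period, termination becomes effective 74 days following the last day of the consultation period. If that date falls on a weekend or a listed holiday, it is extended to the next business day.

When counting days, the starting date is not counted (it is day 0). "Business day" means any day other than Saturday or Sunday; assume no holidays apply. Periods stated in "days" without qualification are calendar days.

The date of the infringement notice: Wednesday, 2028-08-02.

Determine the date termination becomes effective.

The last day of the cure period: counting 12 business days from Wednesday, 2028-08-02 (Aug 3, Aug 4, Aug 7, Aug 8, …, Aug 16, Aug 17, Aug 18, skipping weekends) reaches Friday, 2028-08-18.
The last day of the consultation period: 25 calendar days after 2028-08-18 is 2028-09-12.
Adding 74 calendar days to 2028-09-12 gives 2028-11-25, which is the date termination becomes effective. That falls on a Saturday, so it rolls to the next business day, Monday, 2028-11-27.

2028-11-27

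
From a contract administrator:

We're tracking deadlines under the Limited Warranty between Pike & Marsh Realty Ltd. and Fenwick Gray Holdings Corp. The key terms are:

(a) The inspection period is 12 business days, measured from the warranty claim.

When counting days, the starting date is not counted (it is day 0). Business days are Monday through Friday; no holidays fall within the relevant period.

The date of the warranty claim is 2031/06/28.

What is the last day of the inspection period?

From Saturday, 2031/06/28, 12 business days (Jun 30, Jul 1, Jul 2, Jul 3, …, Jul 11, Jul 14, Jul 15, skipping weekends) brings us to Tuesday, 2031/07/15, which is the last day of the inspection period.

2031/07/15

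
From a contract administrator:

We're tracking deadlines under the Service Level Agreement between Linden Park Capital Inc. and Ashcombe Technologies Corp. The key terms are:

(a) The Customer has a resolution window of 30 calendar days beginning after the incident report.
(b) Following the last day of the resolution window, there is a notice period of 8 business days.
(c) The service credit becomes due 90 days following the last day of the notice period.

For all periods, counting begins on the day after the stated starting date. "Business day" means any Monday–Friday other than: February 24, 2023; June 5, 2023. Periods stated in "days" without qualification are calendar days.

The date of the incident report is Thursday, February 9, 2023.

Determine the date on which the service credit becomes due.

June 20, 2023

Adding 30 calendar days to February 9, 2023 gives March 11, 2023, which is the last day of the resolution window.
From Saturday, March 11, 2023, 8 business days (Mar 13, Mar 14, Mar 15, Mar 16, Mar 17, Mar 20, Mar 21, Mar 22, skipping weekends) brings us to Wednesday, March 22, 2023, which is the last day of the notice period.
The date on which the service credit becomes due: March 22, 2023 + 90 days = June 20, 2023.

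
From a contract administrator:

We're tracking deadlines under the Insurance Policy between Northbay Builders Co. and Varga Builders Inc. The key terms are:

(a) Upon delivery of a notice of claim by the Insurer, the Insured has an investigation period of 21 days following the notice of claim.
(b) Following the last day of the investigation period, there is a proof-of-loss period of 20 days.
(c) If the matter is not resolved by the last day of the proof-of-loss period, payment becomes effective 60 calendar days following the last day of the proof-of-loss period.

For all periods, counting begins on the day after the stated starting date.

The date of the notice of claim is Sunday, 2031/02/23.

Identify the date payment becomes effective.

Adding 21 calendar days to 2031/02/23 gives 2031/03/16, which is the last day of the investigation period.
Adding 20 calendar days to 2031/03/16 gives 2031/04/05, which is the last day of the proof-of-loss period.
The date payment becomes effective: 60 calendar days after 2031/04/05 is 2031/06/04.

2031/06/04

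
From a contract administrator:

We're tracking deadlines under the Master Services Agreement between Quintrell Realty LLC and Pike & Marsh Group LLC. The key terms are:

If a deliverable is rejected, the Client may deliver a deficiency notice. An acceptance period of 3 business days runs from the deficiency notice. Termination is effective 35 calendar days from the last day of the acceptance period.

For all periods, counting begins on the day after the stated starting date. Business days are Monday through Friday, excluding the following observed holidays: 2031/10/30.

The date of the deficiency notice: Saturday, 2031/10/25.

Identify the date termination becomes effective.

The last day of the acceptance period: counting 3 business days from Saturday, 2031/10/25 (Oct 27, Oct 28, Oct 29, skipping weekends) reaches Wednesday, 2031/10/29.
Adding 35 calendar days to 2031/10/29 gives 2031/12/03, which is the date termination becomes effective.

2031/12/03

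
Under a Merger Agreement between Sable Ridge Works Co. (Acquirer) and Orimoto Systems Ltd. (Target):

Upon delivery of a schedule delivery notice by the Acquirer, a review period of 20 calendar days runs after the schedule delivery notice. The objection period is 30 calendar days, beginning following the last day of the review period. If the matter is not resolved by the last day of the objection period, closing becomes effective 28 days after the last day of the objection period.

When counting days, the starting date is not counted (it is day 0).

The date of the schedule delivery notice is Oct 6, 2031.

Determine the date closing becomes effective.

Dec 23, 2031

Adding 20 calendar days to Oct 6, 2031 gives Oct 26, 2031, which is the last day of the review period.
Adding 30 calendar days to Oct 26, 2031 gives Nov 25, 2031, which is the last day of the objection period.
Adding 28 calendar days to Nov 25, 2031 gives Dec 23, 2031, which is the date closing becomes effective.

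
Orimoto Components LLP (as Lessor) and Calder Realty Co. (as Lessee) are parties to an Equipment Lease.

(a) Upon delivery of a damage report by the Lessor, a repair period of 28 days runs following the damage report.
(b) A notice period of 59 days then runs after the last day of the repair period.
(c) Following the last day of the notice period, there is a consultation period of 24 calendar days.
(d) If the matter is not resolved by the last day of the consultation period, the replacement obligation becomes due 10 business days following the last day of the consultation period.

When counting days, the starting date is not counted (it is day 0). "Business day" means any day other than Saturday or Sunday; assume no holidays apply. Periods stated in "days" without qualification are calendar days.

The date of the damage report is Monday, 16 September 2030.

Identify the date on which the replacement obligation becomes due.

The last day of the repair period: 16 September 2030 + 28 days = 14 October 2030.
The last day of the notice period: 14 October 2030 + 59 days = 12 December 2030.
The last day of the consultation period: 12 December 2030 + 24 days = 5 January 2031.
The date on which the replacement obligation becomes due: counting 10 business days from Sunday, 5 January 2031 (Jan 6, Jan 7, Jan 8, Jan 9, Jan 10, Jan 13, Jan 14, Jan 15, Jan 16, Jan 17, skipping weekends) reaches Friday, 17 January 2031.

17 January 2031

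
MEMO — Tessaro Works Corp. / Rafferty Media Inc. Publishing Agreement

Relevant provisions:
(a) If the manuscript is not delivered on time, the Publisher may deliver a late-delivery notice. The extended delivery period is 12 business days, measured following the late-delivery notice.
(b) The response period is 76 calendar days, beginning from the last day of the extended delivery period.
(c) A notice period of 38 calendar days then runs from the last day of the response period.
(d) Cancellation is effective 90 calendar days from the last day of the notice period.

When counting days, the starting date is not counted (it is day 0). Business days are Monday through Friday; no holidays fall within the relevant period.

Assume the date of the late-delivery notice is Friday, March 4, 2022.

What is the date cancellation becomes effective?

The last day of the extended delivery period: 12 business days after Friday, March 4, 2022, skipping weekends — Mar 7, Mar 8, Mar 9, Mar 10, …, Mar 18, Mar 21, Mar 22 — lands on Tuesday, March 22, 2022.
The last day of the response period: March 22, 2022 + 76 days = June 6, 2022.
The last day of the notice period: June 6, 2022 + 38 days = July 14, 2022.
The date cancellation becomes effective: July 14, 2022 + 90 days = October 12, 2022.

October 12, 2022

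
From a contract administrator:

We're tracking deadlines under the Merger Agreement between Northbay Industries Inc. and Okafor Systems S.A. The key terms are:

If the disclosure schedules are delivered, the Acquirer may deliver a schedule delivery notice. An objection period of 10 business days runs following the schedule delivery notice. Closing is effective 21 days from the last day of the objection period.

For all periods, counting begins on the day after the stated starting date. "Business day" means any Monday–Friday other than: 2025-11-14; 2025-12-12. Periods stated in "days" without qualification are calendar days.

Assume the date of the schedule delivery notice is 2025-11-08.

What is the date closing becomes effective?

2025-12-15

From Saturday, 2025-11-08, 10 business days (Nov 10, Nov 11, Nov 12, Nov 13, Nov 17, Nov 18, Nov 19, Nov 20, Nov 21, Nov 24, skipping weekends and the listed holiday on Nov 14) brings us to Monday, 2025-11-24, which is the last day of the objection period.
The date closing becomes effective: 2025-11-24 + 21 days = 2025-12-15.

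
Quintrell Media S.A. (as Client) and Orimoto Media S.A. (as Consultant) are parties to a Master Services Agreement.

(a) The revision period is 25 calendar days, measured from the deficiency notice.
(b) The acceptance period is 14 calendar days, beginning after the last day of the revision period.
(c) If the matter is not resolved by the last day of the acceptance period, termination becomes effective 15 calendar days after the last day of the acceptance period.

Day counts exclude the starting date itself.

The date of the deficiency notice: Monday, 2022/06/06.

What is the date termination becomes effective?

The last day of the revision period: 25 calendar days after 2022/06/06 is 2022/07/01.
Adding 14 calendar days to 2022/07/01 gives 2022/07/15, which is the last day of the acceptance period.
The date termination becomes effective: 15 calendar days after 2022/07/15 is 2022/07/30.

2022/07/30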